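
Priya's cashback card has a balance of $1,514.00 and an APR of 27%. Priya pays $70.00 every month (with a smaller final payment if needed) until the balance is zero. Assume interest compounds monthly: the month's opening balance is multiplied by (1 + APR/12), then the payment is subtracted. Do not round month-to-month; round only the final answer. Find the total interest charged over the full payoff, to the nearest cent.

$583.71

Monthly rate r = 27%/12 = 2.25% = 0.0225.
Payoff takes n = ⌈−ln(1 − rB₀/P)/ln(1+r)⌉ = ⌈29.967⌉ = 30 payments; the last is $67.71.
Total paid = 29·$70.00 + $67.71 = $2,097.71.
Total interest = total paid − principal = $2,097.71 − $1,514.00 = $583.71.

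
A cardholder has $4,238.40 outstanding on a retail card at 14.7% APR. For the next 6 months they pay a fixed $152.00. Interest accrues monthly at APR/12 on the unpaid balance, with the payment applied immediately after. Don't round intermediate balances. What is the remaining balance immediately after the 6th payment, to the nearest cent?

$3,619.23

Monthly rate r = 14.7%/12 = 1.225% = 0.01225.
Each month: B ← B·(1+r) − $152.00.
Month 1: interest $51.92; balance after payment $4,138.32.
Month 2: interest $50.69; balance after payment $4,037.01.
Month 3: interest $49.45; balance after payment $3,934.47.
Month 4: interest $48.20; balance after payment $3,830.67.
Month 5: interest $46.93; balance after payment $3,725.59.
Month 6: interest $45.64; balance after payment $3,619.23.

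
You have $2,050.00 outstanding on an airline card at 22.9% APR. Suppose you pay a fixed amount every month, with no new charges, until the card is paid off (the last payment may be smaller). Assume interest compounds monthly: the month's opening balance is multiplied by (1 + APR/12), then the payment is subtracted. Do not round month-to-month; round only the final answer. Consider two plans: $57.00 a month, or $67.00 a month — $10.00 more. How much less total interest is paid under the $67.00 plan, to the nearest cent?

Monthly rate r = 22.9%/12 = 1.90833% = 0.0190833.
At $57.00/mo: n = ⌈−ln(1 − rB₀/P)/ln(1+r)⌉ = 62 payments (last $19.12); total interest = total paid − $2,050.00 = $1,446.12.
At $67.00/mo: 47 payments (last $25.85); total interest $1,057.85.
Interest saved = $1,446.12 − $1,057.85 = $388.27.

$388.27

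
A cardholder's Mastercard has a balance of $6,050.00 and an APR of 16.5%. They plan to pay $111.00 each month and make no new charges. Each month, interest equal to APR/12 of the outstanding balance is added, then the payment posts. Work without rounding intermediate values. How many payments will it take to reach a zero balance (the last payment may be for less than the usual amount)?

Monthly rate r = 16.5%/12 = 1.375% = 0.01375.
Recurrence: B ← B·(1+r) − $111.00.
Month 1: interest $83.19; balance after payment $6,022.19.
Month 2: interest $82.81; balance after payment $5,993.99.
Closed form: n = −ln(1 − rB₀/P)/ln(1+r) = −ln(0.25056)/ln(1.01375) ≈ 101.348, so the balance reaches zero during payment 102.

102 months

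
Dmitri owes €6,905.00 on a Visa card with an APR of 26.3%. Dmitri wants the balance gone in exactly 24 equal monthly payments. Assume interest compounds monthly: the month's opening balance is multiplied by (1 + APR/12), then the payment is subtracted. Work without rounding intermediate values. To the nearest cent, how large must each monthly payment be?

€373.05

Monthly rate r = 26.3%/12 = 2.19167% = 0.0219167.
Level-payment amortization: P = B₀·r / (1 − (1+r)^(−n)) = 6905.00·0.0219167 / (1 − 1.02192^(−24)).
Denominator 1 − (1+r)^(−24) = 0.405668941.
P = 151.335 / 0.405668941 ≈ 373.05.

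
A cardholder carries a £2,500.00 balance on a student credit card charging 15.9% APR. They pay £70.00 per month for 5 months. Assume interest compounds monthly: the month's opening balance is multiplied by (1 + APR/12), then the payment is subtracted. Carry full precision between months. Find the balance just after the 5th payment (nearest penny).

Monthly rate r = 15.9%/12 = 1.325% = 0.01325.
Each month: B ← B·(1+r) − £70.00.
Month 1: interest £33.12; balance after payment £2,463.12.
Month 2: interest £32.64; balance after payment £2,425.76.
Month 3: interest £32.14; balance after payment £2,387.90.
Month 4: interest £31.64; balance after payment £2,349.54.
Month 5: interest £31.13; balance after payment £2,310.67.

£2,310.67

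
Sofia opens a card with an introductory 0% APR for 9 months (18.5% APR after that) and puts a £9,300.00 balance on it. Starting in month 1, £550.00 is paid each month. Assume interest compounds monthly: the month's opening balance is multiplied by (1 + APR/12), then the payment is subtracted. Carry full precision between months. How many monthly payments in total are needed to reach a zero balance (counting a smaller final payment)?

18 months

Promo months 1–9 at r₀ = 0%/12 = 0; months 10+ at r₁ = 18.5%/12 = 0.0154167.
After month 9 (no interest yet): B = £9,300.00 − 9·£550.00 = £4,350.00.
Then at r₁ with £550.00/mo: n₂ = −ln(1 − r₁·B/P)/ln(1+r₁) ≈ 8.50 → 9 more payments.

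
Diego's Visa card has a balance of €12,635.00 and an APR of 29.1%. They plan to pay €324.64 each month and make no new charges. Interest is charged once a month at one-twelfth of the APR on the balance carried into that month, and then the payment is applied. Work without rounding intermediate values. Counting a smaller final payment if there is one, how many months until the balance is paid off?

121 payments

Monthly rate r = 29.1%/12 = 2.425% = 0.02425.
Recurrence: B ← B·(1+r) − €324.64.
Month 1: interest €306.40; balance after payment €12,616.76.
Month 2: interest €305.96; balance after payment €12,598.08.
Closed form: n = −ln(1 − rB₀/P)/ln(1+r) = −ln(0.056189)/ln(1.02425) ≈ 120.157, so the balance reaches zero during payment 121.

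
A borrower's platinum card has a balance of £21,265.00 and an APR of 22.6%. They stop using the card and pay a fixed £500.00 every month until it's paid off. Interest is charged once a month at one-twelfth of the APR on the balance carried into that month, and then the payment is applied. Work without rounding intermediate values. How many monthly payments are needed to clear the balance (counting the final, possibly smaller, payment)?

Monthly rate r = 22.6%/12 = 1.88333% = 0.0188333.
Recurrence: B ← B·(1+r) − £500.00.
Month 1: interest £400.49; balance after payment £21,165.49.
Month 2: interest £398.62; balance after payment £21,064.11.
Closed form: n = −ln(1 − rB₀/P)/ln(1+r) = −ln(0.19902)/ln(1.01883) ≈ 86.523, so the balance reaches zero during payment 87.

87 payments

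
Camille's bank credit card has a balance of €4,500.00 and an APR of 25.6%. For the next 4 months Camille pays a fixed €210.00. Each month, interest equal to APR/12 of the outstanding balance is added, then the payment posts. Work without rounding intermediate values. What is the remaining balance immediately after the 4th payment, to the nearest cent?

€4,029.20

Monthly rate r = 25.6%/12 = 2.13333% = 0.0213333.
Each month: B ← B·(1+r) − €210.00.
Month 1: interest €96.00; balance after payment €4,386.00.
Month 2: interest €93.57; balance after payment €4,269.57.
Month 3: interest €91.08; balance after payment €4,150.65.
Month 4: interest €88.55; balance after payment €4,029.20.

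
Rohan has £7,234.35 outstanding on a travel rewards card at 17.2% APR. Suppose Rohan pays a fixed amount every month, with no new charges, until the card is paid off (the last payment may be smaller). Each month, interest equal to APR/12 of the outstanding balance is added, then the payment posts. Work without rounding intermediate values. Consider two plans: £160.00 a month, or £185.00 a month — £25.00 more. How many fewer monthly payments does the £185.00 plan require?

16 fewer payments

Monthly rate r = 17.2%/12 = 1.43333% = 0.0143333.
At £160.00/mo: n = ⌈−ln(1 − rB₀/P)/ln(1+r)⌉ = 74 payments (last £61.41); total interest = total paid − £7,234.35 = £4,507.06.
At £185.00/mo: 58 payments (last £142.13); total interest £3,452.78.
Payments saved = 74 − 58 = 16.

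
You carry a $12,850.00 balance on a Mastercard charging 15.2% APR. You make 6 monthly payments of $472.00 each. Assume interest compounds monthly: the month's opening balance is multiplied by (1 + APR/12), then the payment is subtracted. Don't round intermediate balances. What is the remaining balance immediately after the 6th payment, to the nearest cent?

$10,934.84

Monthly rate r = 15.2%/12 = 1.26667% = 0.0126667.
Each month: B ← B·(1+r) − $472.00.
Month 1: interest $162.77; balance after payment $12,540.77.
Month 2: interest $158.85; balance after payment $12,227.62.
Month 3: interest $154.88; balance after payment $11,910.50.
Month 4: interest $150.87; balance after payment $11,589.37.
Month 5: interest $146.80; balance after payment $11,264.16.
Month 6: interest $142.68; balance after payment $10,934.84.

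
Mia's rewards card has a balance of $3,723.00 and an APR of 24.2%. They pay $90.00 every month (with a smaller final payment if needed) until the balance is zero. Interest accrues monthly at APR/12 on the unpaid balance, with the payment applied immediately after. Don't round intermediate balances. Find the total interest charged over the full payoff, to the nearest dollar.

$4,378

Monthly rate r = 24.2%/12 = 2.01667% = 0.0201667.
Payoff takes n = ⌈−ln(1 − rB₀/P)/ln(1+r)⌉ = ⌈90.010⌉ = 91 payments; the last is $0.91.
Total paid = 90·$90.00 + $0.91 = $8,100.91.
Total interest = total paid − principal = $8,100.91 − $3,723.00 = $4,377.91.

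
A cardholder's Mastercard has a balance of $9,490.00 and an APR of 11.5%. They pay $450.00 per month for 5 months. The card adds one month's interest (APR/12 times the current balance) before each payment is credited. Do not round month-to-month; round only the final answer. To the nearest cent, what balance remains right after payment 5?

$7,659.99

Monthly rate r = 11.5%/12 = 0.958333% = 0.00958333.
Each month: B ← B·(1+r) − $450.00.
Month 1: interest $90.95; balance after payment $9,130.95.
Month 2: interest $87.50; balance after payment $8,768.45.
Month 3: interest $84.03; balance after payment $8,402.48.
Month 4: interest $80.52; balance after payment $8,033.01.
Month 5: interest $76.98; balance after payment $7,659.99.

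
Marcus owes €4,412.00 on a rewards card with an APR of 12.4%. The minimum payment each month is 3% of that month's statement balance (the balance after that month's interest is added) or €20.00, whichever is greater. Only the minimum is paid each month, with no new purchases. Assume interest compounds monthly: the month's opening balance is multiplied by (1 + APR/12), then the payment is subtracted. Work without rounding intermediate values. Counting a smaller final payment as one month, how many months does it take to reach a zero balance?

Monthly rate r = 12.4%/12 = 1.03333% = 0.0103333.
While 3% of the post-interest balance exceeds €20.00, each month B ← (B·(1+r))·(1 − 0.03), i.e. B shrinks by the factor (1+r)·0.97 = 0.98002.
This holds for months 1–95. Entering month 96 the balance is €648.78; 3% of the post-interest balance is now below €20.00, so the flat €20.00 minimum applies from here.
From month 96 a fixed €20.00 at rate r clears €648.78 in 40 more payments. Total: 95 + 40 = 135 months.

135 months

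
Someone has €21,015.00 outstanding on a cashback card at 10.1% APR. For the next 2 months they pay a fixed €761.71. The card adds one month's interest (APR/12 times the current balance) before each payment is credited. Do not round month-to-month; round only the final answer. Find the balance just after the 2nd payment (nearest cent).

€19,840.41

Monthly rate r = 10.1%/12 = 0.841667% = 0.00841667.
Each month: B ← B·(1+r) − €761.71.
Month 1: interest €176.88; balance after payment €20,430.17.
Month 2: interest €171.95; balance after payment €19,840.41.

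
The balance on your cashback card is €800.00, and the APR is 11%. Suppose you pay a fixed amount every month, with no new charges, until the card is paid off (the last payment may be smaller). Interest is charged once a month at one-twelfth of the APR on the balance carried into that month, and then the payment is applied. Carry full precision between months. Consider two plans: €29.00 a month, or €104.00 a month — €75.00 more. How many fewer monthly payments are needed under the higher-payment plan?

23 fewer payments

Monthly rate r = 11%/12 = 0.916667% = 0.00916667.
At €29.00/mo: n = ⌈−ln(1 − rB₀/P)/ln(1+r)⌉ = 32 payments (last €27.49); total interest = total paid − €800.00 = €126.49.
At €104.00/mo: 9 payments (last €1.41); total interest €33.41.
Payments saved = 32 − 9 = 23.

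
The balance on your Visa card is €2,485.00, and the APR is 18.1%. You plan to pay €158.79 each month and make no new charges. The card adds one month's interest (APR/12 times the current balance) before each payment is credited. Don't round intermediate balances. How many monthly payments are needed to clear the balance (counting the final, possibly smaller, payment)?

18 months

Monthly rate r = 18.1%/12 = 1.50833% = 0.0150833.
Recurrence: B ← B·(1+r) − €158.79.
Month 1: interest €37.48; balance after payment €2,363.69.
Month 2: interest €35.65; balance after payment €2,240.55.
Closed form: n = −ln(1 − rB₀/P)/ln(1+r) = −ln(0.76395)/ln(1.01508) ≈ 17.985, so the balance reaches zero during payment 18.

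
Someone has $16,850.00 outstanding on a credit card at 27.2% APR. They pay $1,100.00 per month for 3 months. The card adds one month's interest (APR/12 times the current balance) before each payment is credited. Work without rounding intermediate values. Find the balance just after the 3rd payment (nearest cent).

$14,646.60

Monthly rate r = 27.2%/12 = 2.26667% = 0.0226667.
Each month: B ← B·(1+r) − $1,100.00.
Month 1: interest $381.93; balance after payment $16,131.93.
Month 2: interest $365.66; balance after payment $15,397.59.
Month 3: interest $349.01; balance after payment $14,646.60.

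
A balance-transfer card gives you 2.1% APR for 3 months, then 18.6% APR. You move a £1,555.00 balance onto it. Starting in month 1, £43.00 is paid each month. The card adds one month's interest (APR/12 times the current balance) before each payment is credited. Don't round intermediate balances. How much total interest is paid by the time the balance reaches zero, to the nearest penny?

£607.93

Promo months 1–3 at r₀ = 2.1%/12 = 0.00175; months 4+ at r₁ = 18.6%/12 = 0.0155.
After month 3: iterate B ← B·(1+r₀) − £43.00 for 3 months → £1,433.95.
Then at r₁ with £43.00/mo: n₂ = −ln(1 − r₁·B/P)/ln(1+r₁) ≈ 47.30 → 48 more payments.
Total paid = 50·£43.00 + £12.93 = £2,162.93; interest = £2,162.93 − £1,555.00 = £607.93.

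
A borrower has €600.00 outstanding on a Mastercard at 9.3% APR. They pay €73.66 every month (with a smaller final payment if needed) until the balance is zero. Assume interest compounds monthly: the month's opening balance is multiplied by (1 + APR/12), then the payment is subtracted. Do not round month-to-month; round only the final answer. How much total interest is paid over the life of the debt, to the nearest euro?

Monthly rate r = 9.3%/12 = 0.775% = 0.00775.
Payoff takes n = ⌈−ln(1 − rB₀/P)/ln(1+r)⌉ = ⌈8.447⌉ = 9 payments; the last is €32.96.
Total paid = 8·€73.66 + €32.96 = €622.24.
Total interest = total paid − principal = €622.24 − €600.00 = €22.24.

€22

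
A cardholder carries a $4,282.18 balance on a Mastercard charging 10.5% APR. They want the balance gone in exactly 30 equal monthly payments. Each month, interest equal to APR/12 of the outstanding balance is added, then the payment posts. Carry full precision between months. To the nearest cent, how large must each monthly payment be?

Monthly rate r = 10.5%/12 = 0.875% = 0.00875.
Level-payment amortization: P = B₀·r / (1 − (1+r)^(−n)) = 4282.18·0.00875 / (1 − 1.00875^(−30)).
Denominator 1 − (1+r)^(−30) = 0.22999496.
P = 37.4691 / 0.22999496 ≈ 162.91.

$162.91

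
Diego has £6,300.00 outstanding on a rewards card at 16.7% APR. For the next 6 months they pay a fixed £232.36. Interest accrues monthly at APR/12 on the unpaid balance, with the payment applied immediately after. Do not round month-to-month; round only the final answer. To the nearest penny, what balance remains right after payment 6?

Monthly rate r = 16.7%/12 = 1.39167% = 0.0139167.
Each month: B ← B·(1+r) − £232.36.
Month 1: interest £87.67; balance after payment £6,155.32.
Month 2: interest £85.66; balance after payment £6,008.62.
Month 3: interest £83.62; balance after payment £5,859.88.
Month 4: interest £81.55; balance after payment £5,709.07.
Month 5: interest £79.45; balance after payment £5,556.16.
Month 6: interest £77.32; balance after payment £5,401.12.

£5,401.12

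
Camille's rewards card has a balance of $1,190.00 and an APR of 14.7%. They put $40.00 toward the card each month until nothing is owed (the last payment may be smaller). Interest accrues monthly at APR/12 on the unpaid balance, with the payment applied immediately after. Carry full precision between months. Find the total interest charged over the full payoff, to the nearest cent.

Monthly rate r = 14.7%/12 = 1.225% = 0.01225.
Payoff takes n = ⌈−ln(1 − rB₀/P)/ln(1+r)⌉ = ⌈37.226⌉ = 38 payments; the last is $9.07.
Total paid = 37·$40.00 + $9.07 = $1,489.07.
Total interest = total paid − principal = $1,489.07 − $1,190.00 = $299.07.

$299.07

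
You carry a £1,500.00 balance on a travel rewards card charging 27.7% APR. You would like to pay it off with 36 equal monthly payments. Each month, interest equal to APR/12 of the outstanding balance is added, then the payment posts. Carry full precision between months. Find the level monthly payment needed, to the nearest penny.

£61.80

Monthly rate r = 27.7%/12 = 2.30833% = 0.0230833.
Level-payment amortization: P = B₀·r / (1 − (1+r)^(−n)) = 1500.00·0.0230833 / (1 − 1.02308^(−36)).
Denominator 1 − (1+r)^(−36) = 0.560252228.
P = 34.625 / 0.560252228 ≈ 61.80.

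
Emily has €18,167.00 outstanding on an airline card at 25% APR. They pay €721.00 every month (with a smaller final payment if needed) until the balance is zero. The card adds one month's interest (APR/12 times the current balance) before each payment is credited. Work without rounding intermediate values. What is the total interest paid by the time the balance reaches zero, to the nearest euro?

€7,860

Monthly rate r = 25%/12 = 2.08333% = 0.0208333.
Payoff takes n = ⌈−ln(1 − rB₀/P)/ln(1+r)⌉ = ⌈36.098⌉ = 37 payments; the last is €71.02.
Total paid = 36·€721.00 + €71.02 = €26,027.02.
Total interest = total paid − principal = €26,027.02 − €18,167.00 = €7,860.02.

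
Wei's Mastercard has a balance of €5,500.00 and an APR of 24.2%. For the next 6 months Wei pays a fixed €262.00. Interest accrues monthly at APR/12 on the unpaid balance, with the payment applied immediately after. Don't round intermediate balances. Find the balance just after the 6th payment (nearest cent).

€4,546.55

Monthly rate r = 24.2%/12 = 2.01667% = 0.0201667.
Each month: B ← B·(1+r) − €262.00.
Month 1: interest €110.92; balance after payment €5,348.92.
Month 2: interest €107.87; balance after payment €5,194.79.
Month 3: interest €104.76; balance after payment €5,037.55.
Month 4: interest €101.59; balance after payment €4,877.14.
Month 5: interest €98.36; balance after payment €4,713.49.
Month 6: interest €95.06; balance after payment €4,546.55.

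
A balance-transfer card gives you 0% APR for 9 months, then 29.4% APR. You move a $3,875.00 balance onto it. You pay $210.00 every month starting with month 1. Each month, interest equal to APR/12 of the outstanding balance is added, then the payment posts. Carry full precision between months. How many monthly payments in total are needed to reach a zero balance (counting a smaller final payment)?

Promo months 1–9 at r₀ = 0%/12 = 0; months 10+ at r₁ = 29.4%/12 = 0.0245.
After month 9 (no interest yet): B = $3,875.00 − 9·$210.00 = $1,985.00.
Then at r₁ with $210.00/mo: n₂ = −ln(1 − r₁·B/P)/ln(1+r₁) ≈ 10.88 → 11 more payments.

20 months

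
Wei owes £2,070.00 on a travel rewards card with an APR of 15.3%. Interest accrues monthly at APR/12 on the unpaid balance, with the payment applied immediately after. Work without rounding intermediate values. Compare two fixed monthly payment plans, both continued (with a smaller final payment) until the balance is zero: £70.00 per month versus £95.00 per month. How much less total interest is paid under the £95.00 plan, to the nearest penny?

£174.29

Monthly rate r = 15.3%/12 = 1.275% = 0.01275.
At £70.00/mo: n = ⌈−ln(1 − rB₀/P)/ln(1+r)⌉ = 38 payments (last £24.95); total interest = total paid − £2,070.00 = £544.95.
At £95.00/mo: 26 payments (last £65.66); total interest £370.66.
Interest saved = £544.95 − £370.66 = £174.29.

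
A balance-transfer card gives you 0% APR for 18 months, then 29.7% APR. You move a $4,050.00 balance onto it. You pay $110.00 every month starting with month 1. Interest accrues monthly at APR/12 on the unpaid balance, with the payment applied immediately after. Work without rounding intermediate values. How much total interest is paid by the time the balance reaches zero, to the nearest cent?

$750.83

Promo months 1–18 at r₀ = 0%/12 = 0; months 19+ at r₁ = 29.7%/12 = 0.02475.
After month 18 (no interest yet): B = $4,050.00 − 18·$110.00 = $2,070.00.
Then at r₁ with $110.00/mo: n₂ = −ln(1 − r₁·B/P)/ln(1+r₁) ≈ 25.64 → 26 more payments.
Total paid = 43·$110.00 + $70.83 = $4,800.83; interest = $4,800.83 − $4,050.00 = $750.83.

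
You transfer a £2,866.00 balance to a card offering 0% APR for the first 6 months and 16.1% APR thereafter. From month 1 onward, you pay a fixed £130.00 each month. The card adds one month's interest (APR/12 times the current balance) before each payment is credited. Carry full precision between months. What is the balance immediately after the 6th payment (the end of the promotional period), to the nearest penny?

£2,086.00

Promo months 1–6 at r₀ = 0%/12 = 0; months 7+ at r₁ = 16.1%/12 = 0.0134167.
After month 6 (no interest yet): B = £2,866.00 − 6·£130.00 = £2,086.00.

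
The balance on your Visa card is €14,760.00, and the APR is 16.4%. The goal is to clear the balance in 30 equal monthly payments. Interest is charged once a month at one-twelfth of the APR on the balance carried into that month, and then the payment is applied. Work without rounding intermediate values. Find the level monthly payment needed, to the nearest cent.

€603.04

Monthly rate r = 16.4%/12 = 1.36667% = 0.0136667.
Level-payment amortization: P = B₀·r / (1 − (1+r)^(−n)) = 14760.00·0.0136667 / (1 − 1.01367^(−30)).
Denominator 1 − (1+r)^(−30) = 0.334504632.
P = 201.72 / 0.334504632 ≈ 603.04.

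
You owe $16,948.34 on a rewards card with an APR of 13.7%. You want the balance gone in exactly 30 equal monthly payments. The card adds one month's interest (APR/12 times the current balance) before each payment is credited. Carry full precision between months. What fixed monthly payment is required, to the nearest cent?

Monthly rate r = 13.7%/12 = 1.14167% = 0.0114167.
Level-payment amortization: P = B₀·r / (1 − (1+r)^(−n)) = 16948.34·0.0114167 / (1 − 1.01142^(−30)).
Denominator 1 − (1+r)^(−30) = 0.288627908.
P = 193.494 / 0.288627908 ≈ 670.39.

$670.39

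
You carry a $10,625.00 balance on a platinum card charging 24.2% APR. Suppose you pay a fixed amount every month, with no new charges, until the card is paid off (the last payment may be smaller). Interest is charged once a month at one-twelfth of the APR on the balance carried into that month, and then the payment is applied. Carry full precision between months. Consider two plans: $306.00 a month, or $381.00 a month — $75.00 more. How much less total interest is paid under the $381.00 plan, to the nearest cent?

$2,693.49

Monthly rate r = 24.2%/12 = 2.01667% = 0.0201667.
At $306.00/mo: n = ⌈−ln(1 − rB₀/P)/ln(1+r)⌉ = 61 payments (last $104.66); total interest = total paid − $10,625.00 = $7,839.66.
At $381.00/mo: 42 payments (last $150.17); total interest $5,146.17.
Interest saved = $7,839.66 − $5,146.17 = $2,693.49.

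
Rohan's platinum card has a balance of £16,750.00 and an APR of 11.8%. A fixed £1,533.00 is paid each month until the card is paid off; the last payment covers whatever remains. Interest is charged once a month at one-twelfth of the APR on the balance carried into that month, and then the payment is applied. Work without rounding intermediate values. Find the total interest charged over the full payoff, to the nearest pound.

£1,059

Monthly rate r = 11.8%/12 = 0.983333% = 0.00983333.
Payoff takes n = ⌈−ln(1 − rB₀/P)/ln(1+r)⌉ = ⌈11.616⌉ = 12 payments; the last is £945.72.
Total paid = 11·£1,533.00 + £945.72 = £17,808.72.
Total interest = total paid − principal = £17,808.72 − £16,750.00 = £1,058.72.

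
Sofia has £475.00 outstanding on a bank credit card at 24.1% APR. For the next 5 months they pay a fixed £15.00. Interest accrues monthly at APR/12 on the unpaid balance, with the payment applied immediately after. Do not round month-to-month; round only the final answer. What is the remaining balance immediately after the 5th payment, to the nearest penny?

£446.58

Monthly rate r = 24.1%/12 = 2.00833% = 0.0200833.
Each month: B ← B·(1+r) − £15.00.
Month 1: interest £9.54; balance after payment £469.54.
Month 2: interest £9.43; balance after payment £463.97.
Month 3: interest £9.32; balance after payment £458.29.
Month 4: interest £9.20; balance after payment £452.49.
Month 5: interest £9.09; balance after payment £446.58.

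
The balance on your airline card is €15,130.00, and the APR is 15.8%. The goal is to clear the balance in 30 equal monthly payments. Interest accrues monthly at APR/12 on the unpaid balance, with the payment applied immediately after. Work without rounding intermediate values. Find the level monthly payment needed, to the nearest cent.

€613.75

Monthly rate r = 15.8%/12 = 1.31667% = 0.0131667.
Level-payment amortization: P = B₀·r / (1 − (1+r)^(−n)) = 15130.00·0.0131667 / (1 − 1.01317^(−30)).
Denominator 1 − (1+r)^(−30) = 0.324581099.
P = 199.212 / 0.324581099 ≈ 613.75.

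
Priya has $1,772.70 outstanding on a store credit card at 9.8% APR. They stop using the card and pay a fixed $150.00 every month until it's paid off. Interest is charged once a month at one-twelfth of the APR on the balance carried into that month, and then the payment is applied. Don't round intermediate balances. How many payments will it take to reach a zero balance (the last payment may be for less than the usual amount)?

Monthly rate r = 9.8%/12 = 0.816667% = 0.00816667.
Recurrence: B ← B·(1+r) − $150.00.
Month 1: interest $14.48; balance after payment $1,637.18.
Month 2: interest $13.37; balance after payment $1,500.55.
Closed form: n = −ln(1 − rB₀/P)/ln(1+r) = −ln(0.90349)/ln(1.00817) ≈ 12.479, so the balance reaches zero during payment 13.

13 months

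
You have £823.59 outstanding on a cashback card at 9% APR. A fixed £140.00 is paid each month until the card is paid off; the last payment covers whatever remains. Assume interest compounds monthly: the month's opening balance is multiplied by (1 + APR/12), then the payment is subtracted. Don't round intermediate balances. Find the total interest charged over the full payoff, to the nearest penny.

£21.90

Monthly rate r = 9%/12 = 0.75% = 0.0075.
Payoff takes n = ⌈−ln(1 − rB₀/P)/ln(1+r)⌉ = ⌈6.039⌉ = 7 payments; the last is £5.49.
Total paid = 6·£140.00 + £5.49 = £845.49.
Total interest = total paid − principal = £845.49 − £823.59 = £21.90.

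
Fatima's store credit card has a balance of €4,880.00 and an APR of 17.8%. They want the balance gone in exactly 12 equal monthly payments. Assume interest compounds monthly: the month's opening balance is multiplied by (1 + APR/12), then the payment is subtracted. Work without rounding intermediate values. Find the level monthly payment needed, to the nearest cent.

Monthly rate r = 17.8%/12 = 1.48333% = 0.0148333.
Level-payment amortization: P = B₀·r / (1 − (1+r)^(−n)) = 4880.00·0.0148333 / (1 − 1.01483^(−12)).
Denominator 1 − (1+r)^(−12) = 0.161962764.
P = 72.3867 / 0.161962764 ≈ 446.93.

€446.93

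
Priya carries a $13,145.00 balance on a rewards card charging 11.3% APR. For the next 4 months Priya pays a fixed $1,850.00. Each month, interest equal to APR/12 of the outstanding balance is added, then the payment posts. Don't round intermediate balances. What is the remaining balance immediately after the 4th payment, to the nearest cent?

$6,141.98

Monthly rate r = 11.3%/12 = 0.941667% = 0.00941667.
Each month: B ← B·(1+r) − $1,850.00.
Month 1: interest $123.78; balance after payment $11,418.78.
Month 2: interest $107.53; balance after payment $9,676.31.
Month 3: interest $91.12; balance after payment $7,917.43.
Month 4: interest $74.56; balance after payment $6,141.98.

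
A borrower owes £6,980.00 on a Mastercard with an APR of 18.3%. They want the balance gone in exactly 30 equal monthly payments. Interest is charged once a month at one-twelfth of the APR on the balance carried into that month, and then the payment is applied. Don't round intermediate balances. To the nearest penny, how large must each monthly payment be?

Monthly rate r = 18.3%/12 = 1.525% = 0.01525.
Level-payment amortization: P = B₀·r / (1 − (1+r)^(−n)) = 6980.00·0.01525 / (1 − 1.01525^(−30)).
Denominator 1 − (1+r)^(−30) = 0.364946878.
P = 106.445 / 0.364946878 ≈ 291.67.

£291.67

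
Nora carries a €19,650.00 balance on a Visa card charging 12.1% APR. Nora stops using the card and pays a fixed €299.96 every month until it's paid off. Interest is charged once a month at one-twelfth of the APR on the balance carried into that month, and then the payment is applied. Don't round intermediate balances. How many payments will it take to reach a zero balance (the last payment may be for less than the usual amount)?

108 payments

Monthly rate r = 12.1%/12 = 1.00833% = 0.0100833.
Recurrence: B ← B·(1+r) − €299.96.
Month 1: interest €198.14; balance after payment €19,548.18.
Month 2: interest €197.11; balance after payment €19,445.33.
Closed form: n = −ln(1 − rB₀/P)/ln(1+r) = −ln(0.33945)/ln(1.01008) ≈ 107.688, so the balance reaches zero during payment 108.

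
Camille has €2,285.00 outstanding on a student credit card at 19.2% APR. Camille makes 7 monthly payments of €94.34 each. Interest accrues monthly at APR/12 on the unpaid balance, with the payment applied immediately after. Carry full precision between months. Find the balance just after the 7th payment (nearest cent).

Monthly rate r = 19.2%/12 = 1.6% = 0.016.
Each month: B ← B·(1+r) − €94.34.
Month 1: interest €36.56; balance after payment €2,227.22.
Month 2: interest €35.64; balance after payment €2,168.52.
Month 3: interest €34.70; balance after payment €2,108.87.
Month 4: interest €33.74; balance after payment €2,048.27.
Month 5: interest €32.77; balance after payment €1,986.71.
Month 6: interest €31.79; balance after payment €1,924.15.
Month 7: interest €30.79; balance after payment €1,860.60.

€1,860.60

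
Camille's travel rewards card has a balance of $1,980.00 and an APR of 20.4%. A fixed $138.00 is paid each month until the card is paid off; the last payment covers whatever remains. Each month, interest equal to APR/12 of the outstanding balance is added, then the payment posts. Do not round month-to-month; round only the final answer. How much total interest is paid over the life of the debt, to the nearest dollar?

Monthly rate r = 20.4%/12 = 1.7% = 0.017.
Payoff takes n = ⌈−ln(1 − rB₀/P)/ln(1+r)⌉ = ⌈16.586⌉ = 17 payments; the last is $81.21.
Total paid = 16·$138.00 + $81.21 = $2,289.21.
Total interest = total paid − principal = $2,289.21 − $1,980.00 = $309.21.

$309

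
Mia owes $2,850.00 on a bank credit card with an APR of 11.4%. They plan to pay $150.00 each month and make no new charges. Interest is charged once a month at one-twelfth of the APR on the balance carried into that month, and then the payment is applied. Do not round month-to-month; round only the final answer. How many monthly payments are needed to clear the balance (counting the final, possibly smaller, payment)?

Monthly rate r = 11.4%/12 = 0.95% = 0.0095.
Recurrence: B ← B·(1+r) − $150.00.
Month 1: interest $27.07; balance after payment $2,727.07.
Month 2: interest $25.91; balance after payment $2,602.98.
Closed form: n = −ln(1 − rB₀/P)/ln(1+r) = −ln(0.8195)/ln(1.0095) ≈ 21.053, so the balance reaches zero during payment 22.

22 months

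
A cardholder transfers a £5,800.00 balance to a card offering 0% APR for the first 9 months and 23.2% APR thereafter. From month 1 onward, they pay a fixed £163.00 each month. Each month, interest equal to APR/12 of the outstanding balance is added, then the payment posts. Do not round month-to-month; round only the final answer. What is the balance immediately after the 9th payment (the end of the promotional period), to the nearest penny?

Promo months 1–9 at r₀ = 0%/12 = 0; months 10+ at r₁ = 23.2%/12 = 0.0193333.
After month 9 (no interest yet): B = £5,800.00 − 9·£163.00 = £4,333.00.

£4,333.00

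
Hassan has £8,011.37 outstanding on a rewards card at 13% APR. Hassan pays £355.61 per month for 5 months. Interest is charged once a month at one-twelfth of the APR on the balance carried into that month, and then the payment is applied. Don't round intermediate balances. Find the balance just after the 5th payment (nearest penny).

£6,637.83

Monthly rate r = 13%/12 = 1.08333% = 0.0108333.
Each month: B ← B·(1+r) − £355.61.
Month 1: interest £86.79; balance after payment £7,742.55.
Month 2: interest £83.88; balance after payment £7,470.82.
Month 3: interest £80.93; balance after payment £7,196.14.
Month 4: interest £77.96; balance after payment £6,918.49.
Month 5: interest £74.95; balance after payment £6,637.83.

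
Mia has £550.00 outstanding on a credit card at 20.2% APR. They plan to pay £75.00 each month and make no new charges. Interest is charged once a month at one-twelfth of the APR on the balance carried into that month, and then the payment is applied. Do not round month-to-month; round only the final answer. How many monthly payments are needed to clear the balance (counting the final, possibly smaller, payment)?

Monthly rate r = 20.2%/12 = 1.68333% = 0.0168333.
Recurrence: B ← B·(1+r) − £75.00.
Month 1: interest £9.26; balance after payment £484.26.
Month 2: interest £8.15; balance after payment £417.41.
Closed form: n = −ln(1 − rB₀/P)/ln(1+r) = −ln(0.87656)/ln(1.01683) ≈ 7.893, so the balance reaches zero during payment 8.

8 months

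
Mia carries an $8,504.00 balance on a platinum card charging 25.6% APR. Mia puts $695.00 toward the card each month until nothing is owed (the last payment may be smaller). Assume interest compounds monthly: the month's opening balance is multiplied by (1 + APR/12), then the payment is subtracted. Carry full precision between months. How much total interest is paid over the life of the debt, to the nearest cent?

Monthly rate r = 25.6%/12 = 2.13333% = 0.0213333.
Payoff takes n = ⌈−ln(1 − rB₀/P)/ln(1+r)⌉ = ⌈14.331⌉ = 15 payments; the last is $231.37.
Total paid = 14·$695.00 + $231.37 = $9,961.37.
Total interest = total paid − principal = $9,961.37 − $8,504.00 = $1,457.37.

$1,457.37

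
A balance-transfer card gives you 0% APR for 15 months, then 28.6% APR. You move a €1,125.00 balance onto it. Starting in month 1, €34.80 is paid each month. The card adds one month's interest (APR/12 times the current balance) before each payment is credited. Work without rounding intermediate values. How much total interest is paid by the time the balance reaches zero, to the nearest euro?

Promo months 1–15 at r₀ = 0%/12 = 0; months 16+ at r₁ = 28.6%/12 = 0.0238333.
After month 15 (no interest yet): B = €1,125.00 − 15·€34.80 = €603.00.
Then at r₁ with €34.80/mo: n₂ = −ln(1 − r₁·B/P)/ln(1+r₁) ≈ 22.62 → 23 more payments.
Total paid = 37·€34.80 + €21.53 = €1,309.13; interest = €1,309.13 − €1,125.00 = €184.13.

€184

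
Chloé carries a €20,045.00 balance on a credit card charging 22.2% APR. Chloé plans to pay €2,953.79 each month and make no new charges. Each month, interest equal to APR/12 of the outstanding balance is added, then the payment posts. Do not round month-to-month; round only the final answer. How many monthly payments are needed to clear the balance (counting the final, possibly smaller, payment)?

Monthly rate r = 22.2%/12 = 1.85% = 0.0185.
Recurrence: B ← B·(1+r) − €2,953.79.
Month 1: interest €370.83; balance after payment €17,462.04.
Month 2: interest €323.05; balance after payment €14,831.30.
Closed form: n = −ln(1 − rB₀/P)/ln(1+r) = −ln(0.87446)/ln(1.0185) ≈ 7.318, so the balance reaches zero during payment 8.

8 payments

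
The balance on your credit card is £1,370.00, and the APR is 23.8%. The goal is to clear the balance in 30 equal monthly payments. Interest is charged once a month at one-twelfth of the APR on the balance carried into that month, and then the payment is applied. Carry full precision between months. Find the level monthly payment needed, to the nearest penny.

£61.03

Monthly rate r = 23.8%/12 = 1.98333% = 0.0198333.
Level-payment amortization: P = B₀·r / (1 − (1+r)^(−n)) = 1370.00·0.0198333 / (1 − 1.01983^(−30)).
Denominator 1 − (1+r)^(−30) = 0.445216015.
P = 27.1717 / 0.445216015 ≈ 61.03.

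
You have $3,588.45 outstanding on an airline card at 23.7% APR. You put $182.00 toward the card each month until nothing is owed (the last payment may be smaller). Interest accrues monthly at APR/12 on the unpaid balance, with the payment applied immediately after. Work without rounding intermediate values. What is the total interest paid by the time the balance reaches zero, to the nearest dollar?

$1,003

Monthly rate r = 23.7%/12 = 1.975% = 0.01975.
Payoff takes n = ⌈−ln(1 − rB₀/P)/ln(1+r)⌉ = ⌈25.224⌉ = 26 payments; the last is $41.12.
Total paid = 25·$182.00 + $41.12 = $4,591.12.
Total interest = total paid − principal = $4,591.12 − $3,588.45 = $1,002.67.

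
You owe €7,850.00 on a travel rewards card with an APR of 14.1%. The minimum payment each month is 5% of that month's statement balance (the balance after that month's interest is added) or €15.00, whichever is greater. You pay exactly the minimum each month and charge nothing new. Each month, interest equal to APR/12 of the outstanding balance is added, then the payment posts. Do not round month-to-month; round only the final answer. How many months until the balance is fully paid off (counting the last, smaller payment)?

106 months

Monthly rate r = 14.1%/12 = 1.175% = 0.01175.
While 5% of the post-interest balance exceeds €15.00, each month B ← (B·(1+r))·(1 − 0.05), i.e. B shrinks by the factor (1+r)·0.95 = 0.96116.
This holds for months 1–83. Entering month 84 the balance is €293.09; 5% of the post-interest balance is now below €15.00, so the flat €15.00 minimum applies from here.
From month 84 a fixed €15.00 at rate r clears €293.09 in 23 more payments. Total: 83 + 23 = 106 months.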